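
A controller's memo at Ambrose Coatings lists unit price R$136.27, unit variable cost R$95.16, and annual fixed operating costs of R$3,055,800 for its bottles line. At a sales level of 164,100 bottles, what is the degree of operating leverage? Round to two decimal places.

1.83

At 164,100 units, contribution = 164,100 × R$41.11 = R$6,746,151.00.
Subtracting fixed costs: EBIT = R$6,746,151.00 − R$3,055,800 = R$3,690,351.00.
DOL = contribution ÷ EBIT = R$6,746,151.00 ÷ R$3,690,351.00 = 1.8281.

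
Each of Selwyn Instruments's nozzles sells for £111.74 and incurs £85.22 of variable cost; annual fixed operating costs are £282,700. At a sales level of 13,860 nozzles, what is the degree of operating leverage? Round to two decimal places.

4.33

Total contribution margin = 13,860 × £26.52 = £367,567.20.
Subtracting fixed costs: EBIT = £367,567.20 − £282,700 = £84,867.20.
DOL = contribution ÷ EBIT = £367,567.20 ÷ £84,867.20 = 4.3311.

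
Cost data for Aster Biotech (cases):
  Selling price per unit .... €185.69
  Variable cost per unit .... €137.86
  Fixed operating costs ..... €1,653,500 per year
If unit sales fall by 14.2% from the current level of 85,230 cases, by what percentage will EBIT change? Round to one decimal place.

Contribution at this volume is 85,230 × €47.83 = €4,076,550.90.
EBIT = €4,076,550.90 − €1,653,500 = €2,423,050.90.
DOL = contribution ÷ EBIT = €4,076,550.90 ÷ €2,423,050.90 = 1.6824.
So EBIT moves 1.6824 × (-14.2%) = -23.9%.

-23.9%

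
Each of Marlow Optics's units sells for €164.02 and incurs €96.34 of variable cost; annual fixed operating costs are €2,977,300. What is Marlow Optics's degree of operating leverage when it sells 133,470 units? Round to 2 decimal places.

1.49

Total contribution margin = 133,470 × €67.68 = €9,033,249.60.
Subtracting fixed costs: EBIT = €9,033,249.60 − €2,977,300 = €6,055,949.60.
Degree of operating leverage = €9,033,249.60 / €6,055,949.60 = 1.4916.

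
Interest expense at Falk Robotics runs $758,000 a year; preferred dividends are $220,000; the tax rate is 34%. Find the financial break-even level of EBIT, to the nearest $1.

$1,091,333

Grossing the preferred dividend up to pre-tax terms: $220,000 / (1 − 0.34) = $333,333.33.
EPS = 0 when EBIT covers interest plus the pre-tax preferred burden: $758,000 + $333,333.33 = $1,091,333.33.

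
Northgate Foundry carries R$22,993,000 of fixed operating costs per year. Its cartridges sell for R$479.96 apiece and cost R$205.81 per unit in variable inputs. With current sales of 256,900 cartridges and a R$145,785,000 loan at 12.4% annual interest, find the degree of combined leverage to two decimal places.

2.40

Total contribution margin = 256,900 × R$274.15 = R$70,429,135.00.
EBIT = R$70,429,135.00 − R$22,993,000 = R$47,436,135.00. Interest = R$18,077,340.00.
DOL = R$70,429,135.00 ÷ R$47,436,135.00 = 1.4847; DFL = R$47,436,135.00 ÷ R$29,358,795.00 = 1.6157.
DCL = DOL × DFL = 1.4847 × 1.6157 = 2.3988.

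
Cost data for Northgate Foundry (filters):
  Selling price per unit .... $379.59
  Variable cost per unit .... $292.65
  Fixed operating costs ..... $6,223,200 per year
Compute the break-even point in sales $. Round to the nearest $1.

$27,171,204

Contribution margin per unit = $379.59 − $292.65 = $86.94, a CM ratio of $86.94 ÷ $379.59 = 0.2290.
Break-even sales = FC ÷ CM ratio = $6,223,200 × $379.59 / $86.94 = $27,171,204.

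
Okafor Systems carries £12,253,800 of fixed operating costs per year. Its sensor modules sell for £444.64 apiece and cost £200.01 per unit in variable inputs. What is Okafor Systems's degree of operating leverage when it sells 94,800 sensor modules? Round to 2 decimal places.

At 94,800 units, contribution = 94,800 × £244.63 = £23,190,924.00.
Subtracting fixed costs: EBIT = £23,190,924.00 − £12,253,800 = £10,937,124.00.
DOL = contribution ÷ EBIT = £23,190,924.00 ÷ £10,937,124.00 = 2.1204.

2.12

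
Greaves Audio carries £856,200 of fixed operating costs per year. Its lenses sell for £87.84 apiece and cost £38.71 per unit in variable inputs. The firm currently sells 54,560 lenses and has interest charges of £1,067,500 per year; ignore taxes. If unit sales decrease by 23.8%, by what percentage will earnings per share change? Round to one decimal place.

-84.3%

Contribution at this volume is 54,560 × £49.13 = £2,680,532.80.
Operating income = contribution − fixed costs = £2,680,532.80 − £856,200 = £1,824,332.80.
After interest of £1,067,500.00, pre-tax earnings = £756,832.80.
Degree of combined leverage = contribution ÷ (EBIT − I) = £2,680,532.80 ÷ £756,832.80 = 3.5418.
EPS therefore changes by 3.5418 × (-23.8%) = -84.3%.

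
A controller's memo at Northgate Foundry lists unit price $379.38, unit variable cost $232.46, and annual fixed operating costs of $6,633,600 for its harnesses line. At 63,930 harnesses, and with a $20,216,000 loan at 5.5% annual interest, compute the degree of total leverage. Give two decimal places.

At 63,930 units, contribution = 63,930 × $146.92 = $9,392,595.60.
EBIT = $9,392,595.60 − $6,633,600 = $2,758,995.60. Interest = $1,111,880.00.
DOL = $9,392,595.60 ÷ $2,758,995.60 = 3.4044; DFL = $2,758,995.60 ÷ $1,647,115.60 = 1.6750.
DCL = DOL × DFL = 3.4044 × 1.6750 = 5.7024.

5.70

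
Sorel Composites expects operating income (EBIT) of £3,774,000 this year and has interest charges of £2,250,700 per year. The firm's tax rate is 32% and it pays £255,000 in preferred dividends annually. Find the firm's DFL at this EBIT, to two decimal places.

3.29

Annual interest charges come to £2,250,700.00.
Preferred dividends grossed up pre-tax: £255,000 / (1 − 0.32) = £375,000.00.
DFL = EBIT ÷ [EBIT − I − D_p/(1−t)] = £3,774,000 ÷ [£3,774,000 − £2,250,700.00 − £375,000.00] = £3,774,000 ÷ £1,148,300.00 = 3.2866.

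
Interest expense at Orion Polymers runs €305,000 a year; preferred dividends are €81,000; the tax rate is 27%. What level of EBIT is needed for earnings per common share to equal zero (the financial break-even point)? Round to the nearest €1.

Preferred dividends are paid after tax, so their pre-tax equivalent is €81,000 ÷ (1 − 0.27) = €110,958.90.
Financial break-even EBIT = interest + D_p ÷ (1 − t) = €305,000 + €110,958.90 = €415,958.90.

€415,959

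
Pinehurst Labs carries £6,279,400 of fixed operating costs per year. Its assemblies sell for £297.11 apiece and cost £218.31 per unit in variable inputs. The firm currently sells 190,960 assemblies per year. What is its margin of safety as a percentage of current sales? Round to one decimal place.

58.3%

Contribution margin per unit = £297.11 − £218.31 = £78.80. Break-even units = £6,279,400 ÷ £78.80 = 79,687.82; break-even revenue = 79,687.82 × £297.11 = £23,676,047.39.
Actual sales revenue = 190,960 × £297.11 = £56,736,125.60.
Margin of safety = (£56,736,125.60 − £23,676,047.39) ÷ £56,736,125.60 = 58.3%.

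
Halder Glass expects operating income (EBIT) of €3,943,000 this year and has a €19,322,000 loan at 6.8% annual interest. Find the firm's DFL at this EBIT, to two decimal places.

Interest = €1,313,896.00.
DFL = EBIT ÷ (EBIT − I) = €3,943,000 ÷ (€3,943,000 − €1,313,896.00) = €3,943,000 ÷ €2,629,104.00 = 1.4998.

1.50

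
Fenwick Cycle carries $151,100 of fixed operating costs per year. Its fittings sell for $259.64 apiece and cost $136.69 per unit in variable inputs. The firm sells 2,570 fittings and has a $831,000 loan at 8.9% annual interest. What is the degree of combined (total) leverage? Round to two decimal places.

3.48

Contribution at this volume is 2,570 × $122.95 = $315,981.50.
Operating income = contribution − fixed costs = $315,981.50 − $151,100 = $164,881.50. Interest = $73,959.00.
DOL = $315,981.50 ÷ $164,881.50 = 1.9164; DFL = $164,881.50 ÷ $90,922.50 = 1.8134.
Combined leverage = 1.9164 × 1.8134 = 3.4752.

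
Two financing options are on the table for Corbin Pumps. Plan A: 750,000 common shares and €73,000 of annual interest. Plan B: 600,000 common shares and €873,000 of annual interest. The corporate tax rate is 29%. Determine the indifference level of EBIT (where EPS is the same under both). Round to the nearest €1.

Set EPS_A = EPS_B: (EBIT − €73,000)(1 − 0.29) ÷ 750,000 = (EBIT − €873,000)(1 − 0.29) ÷ 600,000.
Cancelling (1 − t) and cross-multiplying: 600,000·(EBIT − 73,000) = 750,000·(EBIT − 873,000).
EBIT × (750,000 − 600,000) = 873,000 × 750,000 − 73,000 × 600,000 = 610,950,000,000, so EBIT = 610,950,000,000 ÷ 150,000 = 4,073,000.00.

€4,073,000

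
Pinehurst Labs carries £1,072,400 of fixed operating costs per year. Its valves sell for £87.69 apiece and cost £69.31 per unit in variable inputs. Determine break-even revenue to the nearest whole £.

£5,116,363

CM per unit = £87.69 − £69.31 = £18.38; CM ratio = £18.38 / £87.69 = 0.2096.
Break-even sales = FC ÷ CM ratio = £1,072,400 × £87.69 / £18.38 = £5,116,363.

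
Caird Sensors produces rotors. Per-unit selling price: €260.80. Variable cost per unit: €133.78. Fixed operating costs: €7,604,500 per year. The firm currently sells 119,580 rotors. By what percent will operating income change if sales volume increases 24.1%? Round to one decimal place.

+48.3%

At 119,580 units, contribution = 119,580 × €127.02 = €15,189,051.60.
Subtracting fixed costs: EBIT = €15,189,051.60 − €7,604,500 = €7,584,551.60.
Degree of operating leverage = €15,189,051.60 / €7,584,551.60 = 2.0026.
%ΔEBIT = DOL × %ΔSales = 2.0026 × +24.1% = +48.3%.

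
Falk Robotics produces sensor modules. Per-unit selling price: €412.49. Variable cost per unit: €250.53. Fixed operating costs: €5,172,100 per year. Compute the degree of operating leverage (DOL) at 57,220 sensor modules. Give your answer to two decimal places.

2.26

At 57,220 units, contribution = 57,220 × €161.96 = €9,267,351.20.
Subtracting fixed costs: EBIT = €9,267,351.20 − €5,172,100 = €4,095,251.20.
Degree of operating leverage = €9,267,351.20 / €4,095,251.20 = 2.2630.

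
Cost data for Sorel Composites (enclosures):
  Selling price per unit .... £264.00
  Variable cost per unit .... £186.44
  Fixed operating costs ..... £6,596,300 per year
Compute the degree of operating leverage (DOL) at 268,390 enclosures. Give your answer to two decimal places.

Total contribution margin = 268,390 × £77.56 = £20,816,328.40.
EBIT = £20,816,328.40 − £6,596,300 = £14,220,028.40.
So DOL = total CM / EBIT = £20,816,328.40 / £14,220,028.40 = 1.4639.

1.46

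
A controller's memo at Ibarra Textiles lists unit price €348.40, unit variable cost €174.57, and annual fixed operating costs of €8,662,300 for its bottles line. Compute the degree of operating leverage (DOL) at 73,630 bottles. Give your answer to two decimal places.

Total contribution margin = 73,630 × €173.83 = €12,799,102.90.
Subtracting fixed costs: EBIT = €12,799,102.90 − €8,662,300 = €4,136,802.90.
DOL = contribution ÷ EBIT = €12,799,102.90 ÷ €4,136,802.90 = 3.0940.

3.09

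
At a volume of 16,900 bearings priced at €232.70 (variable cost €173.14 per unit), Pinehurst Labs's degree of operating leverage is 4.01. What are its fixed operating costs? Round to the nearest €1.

€755,551

Contribution at this volume is 16,900 × €59.56 = €1,006,564.00.
Since DOL = CM ÷ EBIT, EBIT = €1,006,564.00 ÷ 4.01 = €251,013.47.
Fixed costs = CM − EBIT = €1,006,564.00 − €251,013.47 = €755,551.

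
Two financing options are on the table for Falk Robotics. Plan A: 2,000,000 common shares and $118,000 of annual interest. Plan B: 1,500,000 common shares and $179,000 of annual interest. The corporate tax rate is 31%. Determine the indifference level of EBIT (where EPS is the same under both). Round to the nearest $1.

$362,000

At indifference, (EBIT − 118,000)(1 − t)/2,000,000 = (EBIT − 179,000)(1 − t)/1,500,000.
Cancelling (1 − t) and cross-multiplying: 1,500,000·(EBIT − 118,000) = 2,000,000·(EBIT − 179,000).
EBIT × (2,000,000 − 1,500,000) = 179,000 × 2,000,000 − 118,000 × 1,500,000 = 181,000,000,000, so EBIT = 181,000,000,000 ÷ 500,000 = 362,000.00.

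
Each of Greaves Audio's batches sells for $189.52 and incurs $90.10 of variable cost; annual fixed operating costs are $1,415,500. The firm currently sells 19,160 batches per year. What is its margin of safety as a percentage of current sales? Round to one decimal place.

25.7%

Unit CM = price − variable cost = $189.52 − $90.10 = $99.42. Break-even units = $1,415,500 ÷ $99.42 = 14,237.58; break-even revenue = 14,237.58 × $189.52 = $2,698,305.77.
Actual sales revenue = 19,160 × $189.52 = $3,631,203.20.
Margin of safety = ($3,631,203.20 − $2,698,305.77) ÷ $3,631,203.20 = 25.7%.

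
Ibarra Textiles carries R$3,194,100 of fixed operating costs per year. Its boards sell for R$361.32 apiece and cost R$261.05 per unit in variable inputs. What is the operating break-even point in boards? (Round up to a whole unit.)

Unit CM = price − variable cost = R$361.32 − R$261.05 = R$100.27.
Units to break even: R$3,194,100 ÷ R$100.27 = 31,854.99, rounded up to 31,855.

31,855 boards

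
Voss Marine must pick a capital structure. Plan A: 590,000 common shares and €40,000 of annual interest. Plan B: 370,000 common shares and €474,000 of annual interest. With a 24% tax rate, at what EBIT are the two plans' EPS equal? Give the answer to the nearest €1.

At indifference, (EBIT − 40,000)(1 − t)/590,000 = (EBIT − 474,000)(1 − t)/370,000.
Cancelling (1 − t) and cross-multiplying: 370,000·(EBIT − 40,000) = 590,000·(EBIT − 474,000).
EBIT × (590,000 − 370,000) = 474,000 × 590,000 − 40,000 × 370,000 = 264,860,000,000, so EBIT = 264,860,000,000 ÷ 220,000 = 1,203,909.09.

€1,203,909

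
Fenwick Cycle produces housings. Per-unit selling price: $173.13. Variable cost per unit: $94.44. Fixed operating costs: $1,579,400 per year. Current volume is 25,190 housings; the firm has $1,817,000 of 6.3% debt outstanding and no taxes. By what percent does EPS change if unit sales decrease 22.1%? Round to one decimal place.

Total contribution margin = 25,190 × $78.69 = $1,982,201.10.
Operating income = contribution − fixed costs = $1,982,201.10 − $1,579,400 = $402,801.10.
Interest = $114,471.00, so EBIT − I = $288,330.10.
Degree of combined leverage = contribution ÷ (EBIT − I) = $1,982,201.10 ÷ $288,330.10 = 6.8748.
EPS therefore changes by 6.8748 × (-22.1%) = -151.9%.

-151.9%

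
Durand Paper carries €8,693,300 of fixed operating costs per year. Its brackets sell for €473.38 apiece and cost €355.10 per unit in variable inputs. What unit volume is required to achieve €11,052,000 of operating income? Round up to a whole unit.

Contribution margin per unit = €473.38 − €355.10 = €118.28.
Units = (FC + target) / CM = (€8,693,300 + €11,052,000) / €118.28 = 166,936.93, so 166,937 brackets.

166,937 brackets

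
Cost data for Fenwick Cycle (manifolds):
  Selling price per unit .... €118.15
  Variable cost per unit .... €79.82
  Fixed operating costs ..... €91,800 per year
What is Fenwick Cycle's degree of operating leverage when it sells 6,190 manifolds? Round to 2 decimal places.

At 6,190 units, contribution = 6,190 × €38.33 = €237,262.70.
Subtracting fixed costs: EBIT = €237,262.70 − €91,800 = €145,462.70.
Degree of operating leverage = €237,262.70 / €145,462.70 = 1.6311.

1.63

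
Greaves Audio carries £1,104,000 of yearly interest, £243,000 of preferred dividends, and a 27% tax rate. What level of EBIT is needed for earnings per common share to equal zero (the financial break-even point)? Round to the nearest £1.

Preferred dividends are paid after tax, so their pre-tax equivalent is £243,000 ÷ (1 − 0.27) = £332,876.71.
EPS = 0 when EBIT covers interest plus the pre-tax preferred burden: £1,104,000 + £332,876.71 = £1,436,876.71.

£1,436,877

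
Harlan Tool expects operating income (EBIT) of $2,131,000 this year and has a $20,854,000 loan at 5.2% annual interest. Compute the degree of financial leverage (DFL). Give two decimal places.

Interest = $1,084,408.00.
DFL = EBIT ÷ (EBIT − I) = $2,131,000 ÷ ($2,131,000 − $1,084,408.00) = $2,131,000 ÷ $1,046,592.00 = 2.0361.

2.04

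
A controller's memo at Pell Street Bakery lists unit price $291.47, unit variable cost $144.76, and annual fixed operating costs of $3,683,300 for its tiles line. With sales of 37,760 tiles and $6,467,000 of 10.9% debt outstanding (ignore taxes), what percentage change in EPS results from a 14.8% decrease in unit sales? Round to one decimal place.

Contribution at this volume is 37,760 × $146.71 = $5,539,769.60.
Operating income = contribution − fixed costs = $5,539,769.60 − $3,683,300 = $1,856,469.60.
Interest = $704,903.00, so EBIT − I = $1,151,566.60.
Degree of combined leverage = contribution ÷ (EBIT − I) = $5,539,769.60 ÷ $1,151,566.60 = 4.8106.
EPS therefore changes by 4.8106 × (-14.8%) = -71.2%.

-71.2%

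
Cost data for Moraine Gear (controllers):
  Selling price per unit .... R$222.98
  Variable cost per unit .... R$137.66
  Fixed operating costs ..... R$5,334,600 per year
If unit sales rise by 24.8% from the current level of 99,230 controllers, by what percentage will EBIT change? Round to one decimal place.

+67.0%

Contribution at this volume is 99,230 × R$85.32 = R$8,466,303.60.
EBIT = R$8,466,303.60 − R$5,334,600 = R$3,131,703.60.
So DOL = total CM / EBIT = R$8,466,303.60 / R$3,131,703.60 = 2.7034.
So EBIT moves 2.7034 × (+24.8%) = +67.0%.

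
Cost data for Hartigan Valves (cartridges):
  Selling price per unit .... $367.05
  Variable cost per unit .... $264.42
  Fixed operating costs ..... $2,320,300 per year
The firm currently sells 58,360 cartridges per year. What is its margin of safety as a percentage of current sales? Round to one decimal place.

61.3%

Each unit contributes $367.05 − $264.42 = $102.63. Break-even units = $2,320,300 ÷ $102.63 = 22,608.40; break-even revenue = 22,608.40 × $367.05 = $8,298,412.89.
Current sales = 58,360 × $367.05 = $21,421,038.00.
Margin of safety = ($21,421,038.00 − $8,298,412.89) ÷ $21,421,038.00 = 61.3%.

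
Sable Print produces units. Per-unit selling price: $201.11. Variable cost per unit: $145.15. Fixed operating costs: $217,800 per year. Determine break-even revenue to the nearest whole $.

$782,733

Contribution margin per unit = $201.11 − $145.15 = $55.96, a CM ratio of $55.96 ÷ $201.11 = 0.2783.
Break-even sales = FC ÷ CM ratio = $217,800 × $201.11 / $55.96 = $782,733.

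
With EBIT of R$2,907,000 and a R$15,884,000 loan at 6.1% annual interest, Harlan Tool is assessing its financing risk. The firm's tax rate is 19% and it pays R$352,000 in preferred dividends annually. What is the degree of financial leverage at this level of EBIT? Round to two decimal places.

Annual interest charges come to R$968,924.00.
Pre-tax preferred-dividend burden = R$352,000 ÷ (1 − 0.19) = R$434,567.90.
DFL = EBIT ÷ [EBIT − I − D_p/(1−t)] = R$2,907,000 ÷ [R$2,907,000 − R$968,924.00 − R$434,567.90] = R$2,907,000 ÷ R$1,503,508.10 = 1.9335.

1.93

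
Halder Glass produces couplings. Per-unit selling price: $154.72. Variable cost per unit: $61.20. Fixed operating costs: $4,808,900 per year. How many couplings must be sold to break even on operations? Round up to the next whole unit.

51,422 couplings

Unit CM = price − variable cost = $154.72 − $61.20 = $93.52.
Break-even Q = $4,808,900 / $93.52 = 51,421.09 → 51,422 couplings.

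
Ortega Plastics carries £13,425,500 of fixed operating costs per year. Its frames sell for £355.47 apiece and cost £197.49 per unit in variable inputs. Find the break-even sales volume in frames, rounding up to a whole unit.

Each unit contributes £355.47 − £197.49 = £157.98.
Units to break even: £13,425,500 ÷ £157.98 = 84,982.28, rounded up to 84,983.

84,983 frames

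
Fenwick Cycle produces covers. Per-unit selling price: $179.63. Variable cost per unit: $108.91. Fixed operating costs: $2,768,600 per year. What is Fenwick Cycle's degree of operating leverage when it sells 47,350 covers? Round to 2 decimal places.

Contribution at this volume is 47,350 × $70.72 = $3,348,592.00.
Subtracting fixed costs: EBIT = $3,348,592.00 − $2,768,600 = $579,992.00.
So DOL = total CM / EBIT = $3,348,592.00 / $579,992.00 = 5.7735.

5.77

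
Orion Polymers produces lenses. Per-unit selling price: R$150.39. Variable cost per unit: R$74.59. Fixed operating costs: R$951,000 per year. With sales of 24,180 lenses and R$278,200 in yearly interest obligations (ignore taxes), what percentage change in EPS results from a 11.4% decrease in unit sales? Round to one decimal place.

-34.6%

Total contribution margin = 24,180 × R$75.80 = R$1,832,844.00.
Operating income = contribution − fixed costs = R$1,832,844.00 − R$951,000 = R$881,844.00.
After interest of R$278,200.00, pre-tax earnings = R$603,644.00.
DCL = total CM / (EBIT − I) = R$1,832,844.00 / R$603,644.00 = 3.0363.
EPS therefore changes by 3.0363 × (-11.4%) = -34.6%.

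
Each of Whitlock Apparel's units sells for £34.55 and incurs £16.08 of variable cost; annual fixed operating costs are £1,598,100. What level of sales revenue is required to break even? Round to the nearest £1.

£2,989,407

CM per unit = £34.55 − £16.08 = £18.47; CM ratio = £18.47 / £34.55 = 0.5346.
Break-even sales = FC ÷ CM ratio = £1,598,100 × £34.55 / £18.47 = £2,989,407.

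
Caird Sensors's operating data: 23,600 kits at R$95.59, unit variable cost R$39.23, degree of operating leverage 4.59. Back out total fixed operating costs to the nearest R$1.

R$1,040,315

Total contribution margin = 23,600 × R$56.36 = R$1,330,096.00.
Since DOL = CM ÷ EBIT, EBIT = R$1,330,096.00 ÷ 4.59 = R$289,781.26.
Fixed costs = CM − EBIT = R$1,330,096.00 − R$289,781.26 = R$1,040,315.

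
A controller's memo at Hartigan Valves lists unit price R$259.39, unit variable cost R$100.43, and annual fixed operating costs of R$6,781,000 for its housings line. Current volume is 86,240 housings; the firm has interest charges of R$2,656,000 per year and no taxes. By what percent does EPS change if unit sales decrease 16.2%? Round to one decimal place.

Total contribution margin = 86,240 × R$158.96 = R$13,708,710.40.
EBIT = R$13,708,710.40 − R$6,781,000 = R$6,927,710.40.
After interest of R$2,656,000.00, pre-tax earnings = R$4,271,710.40.
DCL = total CM / (EBIT − I) = R$13,708,710.40 / R$4,271,710.40 = 3.2092.
EPS therefore changes by 3.2092 × (-16.2%) = -52.0%.

-52.0%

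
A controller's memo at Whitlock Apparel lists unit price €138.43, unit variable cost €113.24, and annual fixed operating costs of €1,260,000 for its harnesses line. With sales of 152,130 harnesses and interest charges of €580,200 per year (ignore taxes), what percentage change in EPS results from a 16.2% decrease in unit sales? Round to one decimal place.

Total contribution margin = 152,130 × €25.19 = €3,832,154.70.
Operating income = contribution − fixed costs = €3,832,154.70 − €1,260,000 = €2,572,154.70.
After interest of €580,200.00, pre-tax earnings = €1,991,954.70.
DCL = total CM / (EBIT − I) = €3,832,154.70 / €1,991,954.70 = 1.9238.
%ΔEPS = DCL × %ΔSales = 1.9238 × -16.2% = -31.2%.

-31.2%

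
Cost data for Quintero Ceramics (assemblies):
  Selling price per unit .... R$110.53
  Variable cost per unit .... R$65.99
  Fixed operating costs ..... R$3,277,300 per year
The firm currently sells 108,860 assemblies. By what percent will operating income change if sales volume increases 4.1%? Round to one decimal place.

+12.7%

Contribution at this volume is 108,860 × R$44.54 = R$4,848,624.40.
EBIT = R$4,848,624.40 − R$3,277,300 = R$1,571,324.40.
DOL = contribution ÷ EBIT = R$4,848,624.40 ÷ R$1,571,324.40 = 3.0857.
%ΔEBIT = DOL × %ΔSales = 3.0857 × +4.1% = +12.7%.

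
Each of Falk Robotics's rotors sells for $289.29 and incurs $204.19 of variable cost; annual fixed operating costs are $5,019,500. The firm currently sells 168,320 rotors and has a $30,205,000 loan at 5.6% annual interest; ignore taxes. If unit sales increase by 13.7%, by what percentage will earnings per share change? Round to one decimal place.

At 168,320 units, contribution = 168,320 × $85.10 = $14,324,032.00.
Operating income = contribution − fixed costs = $14,324,032.00 − $5,019,500 = $9,304,532.00.
After interest of $1,691,480.00, pre-tax earnings = $7,613,052.00.
Degree of combined leverage = contribution ÷ (EBIT − I) = $14,324,032.00 ÷ $7,613,052.00 = 1.8815.
EPS therefore changes by 1.8815 × (+13.7%) = +25.8%.

+25.8%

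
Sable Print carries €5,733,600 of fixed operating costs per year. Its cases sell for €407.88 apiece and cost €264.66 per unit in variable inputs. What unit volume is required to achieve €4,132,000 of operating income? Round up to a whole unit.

Contribution margin per unit = €407.88 − €264.66 = €143.22.
Need Q such that Q × €143.22 − €5,733,600 = €4,132,000, i.e. Q = €9,865,600 / €143.22 = 68,884.23 → 68,885.

68,885 cases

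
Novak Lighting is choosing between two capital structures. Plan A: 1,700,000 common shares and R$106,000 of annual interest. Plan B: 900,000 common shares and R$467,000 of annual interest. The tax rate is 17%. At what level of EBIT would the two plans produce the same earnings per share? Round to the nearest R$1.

At indifference, (EBIT − 106,000)(1 − t)/1,700,000 = (EBIT − 467,000)(1 − t)/900,000.
Cancelling (1 − t) and cross-multiplying: 900,000·(EBIT − 106,000) = 1,700,000·(EBIT − 467,000).
EBIT × (1,700,000 − 900,000) = 467,000 × 1,700,000 − 106,000 × 900,000 = 698,500,000,000, so EBIT = 698,500,000,000 ÷ 800,000 = 873,125.00.

R$873,125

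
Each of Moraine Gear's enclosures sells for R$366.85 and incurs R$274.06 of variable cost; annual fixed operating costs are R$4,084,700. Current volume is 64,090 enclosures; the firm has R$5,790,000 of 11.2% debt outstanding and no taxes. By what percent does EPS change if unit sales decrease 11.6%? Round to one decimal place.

-56.8%

Total contribution margin = 64,090 × R$92.79 = R$5,946,911.10.
EBIT = R$5,946,911.10 − R$4,084,700 = R$1,862,211.10.
Interest = R$648,480.00, so EBIT − I = R$1,213,731.10.
Degree of combined leverage = contribution ÷ (EBIT − I) = R$5,946,911.10 ÷ R$1,213,731.10 = 4.8997.
%ΔEPS = DCL × %ΔSales = 4.8997 × -11.6% = -56.8%.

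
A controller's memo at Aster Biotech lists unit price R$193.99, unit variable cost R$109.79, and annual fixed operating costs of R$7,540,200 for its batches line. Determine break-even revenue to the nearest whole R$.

R$17,372,012

CM per unit = R$193.99 − R$109.79 = R$84.20; CM ratio = R$84.20 / R$193.99 = 0.4340.
Break-even sales = FC ÷ CM ratio = R$7,540,200 × R$193.99 / R$84.20 = R$17,372,012.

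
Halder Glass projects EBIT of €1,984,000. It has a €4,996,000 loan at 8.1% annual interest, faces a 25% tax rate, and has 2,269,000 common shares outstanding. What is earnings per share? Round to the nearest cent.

€0.52

Pre-tax income = €1,984,000 − €404,676.00 = €1,579,324.00.
After tax at 25%: net income = €1,579,324.00 × 0.75 = €1,184,493.00.
Per share: €1,184,493.00 / 2,269,000 shares = €0.52.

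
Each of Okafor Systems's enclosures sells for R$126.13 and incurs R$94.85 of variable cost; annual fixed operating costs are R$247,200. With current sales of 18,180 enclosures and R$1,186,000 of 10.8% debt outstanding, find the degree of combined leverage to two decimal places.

2.94

Total contribution margin = 18,180 × R$31.28 = R$568,670.40.
Subtracting fixed costs: EBIT = R$568,670.40 − R$247,200 = R$321,470.40. Interest = R$128,088.00.
DOL = R$568,670.40 ÷ R$321,470.40 = 1.7690; DFL = R$321,470.40 ÷ R$193,382.40 = 1.6624.
DCL = DOL × DFL = 1.7690 × 1.6624 = 2.9408.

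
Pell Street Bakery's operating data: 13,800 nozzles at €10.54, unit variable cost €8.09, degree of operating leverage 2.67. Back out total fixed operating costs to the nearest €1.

€21,147

Contribution at this volume is 13,800 × €2.45 = €33,810.00.
Since DOL = CM ÷ EBIT, EBIT = €33,810.00 ÷ 2.67 = €12,662.92.
And FC = contribution − EBIT = €33,810.00 − €12,662.92 = €21,147.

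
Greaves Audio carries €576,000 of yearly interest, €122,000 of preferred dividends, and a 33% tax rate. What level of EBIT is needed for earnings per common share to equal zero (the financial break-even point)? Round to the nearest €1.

Grossing the preferred dividend up to pre-tax terms: €122,000 / (1 − 0.33) = €182,089.55.
Financial break-even EBIT = interest + D_p ÷ (1 − t) = €576,000 + €182,089.55 = €758,089.55.

€758,090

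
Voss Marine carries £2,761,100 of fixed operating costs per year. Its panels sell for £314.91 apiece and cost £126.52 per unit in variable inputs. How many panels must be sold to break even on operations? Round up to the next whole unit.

14,657 panels

Contribution margin per unit = £314.91 − £126.52 = £188.39.
Break-even Q = £2,761,100 / £188.39 = 14,656.30 → 14,657 panels.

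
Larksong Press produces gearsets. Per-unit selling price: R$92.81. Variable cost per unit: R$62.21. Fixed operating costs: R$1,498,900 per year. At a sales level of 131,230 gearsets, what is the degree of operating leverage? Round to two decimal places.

1.60

At 131,230 units, contribution = 131,230 × R$30.60 = R$4,015,638.00.
Operating income = contribution − fixed costs = R$4,015,638.00 − R$1,498,900 = R$2,516,738.00.
DOL = contribution ÷ EBIT = R$4,015,638.00 ÷ R$2,516,738.00 = 1.5956.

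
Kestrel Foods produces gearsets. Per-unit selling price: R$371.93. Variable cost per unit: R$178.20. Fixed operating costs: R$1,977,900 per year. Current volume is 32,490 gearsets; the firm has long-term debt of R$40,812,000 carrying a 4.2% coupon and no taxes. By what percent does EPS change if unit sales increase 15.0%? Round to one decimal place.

+36.3%

Total contribution margin = 32,490 × R$193.73 = R$6,294,287.70.
Operating income = contribution − fixed costs = R$6,294,287.70 − R$1,977,900 = R$4,316,387.70.
After interest of R$1,714,104.00, pre-tax earnings = R$2,602,283.70.
DCL = total CM / (EBIT − I) = R$6,294,287.70 / R$2,602,283.70 = 2.4188.
%ΔEPS = DCL × %ΔSales = 2.4188 × +15.0% = +36.3%.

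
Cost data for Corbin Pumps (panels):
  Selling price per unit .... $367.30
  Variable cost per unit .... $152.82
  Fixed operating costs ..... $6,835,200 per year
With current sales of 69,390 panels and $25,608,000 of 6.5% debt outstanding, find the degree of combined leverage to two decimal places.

Total contribution margin = 69,390 × $214.48 = $14,882,767.20.
Operating income = contribution − fixed costs = $14,882,767.20 − $6,835,200 = $8,047,567.20. Interest = $1,664,520.00.
DOL = $14,882,767.20 ÷ $8,047,567.20 = 1.8493; DFL = $8,047,567.20 ÷ $6,383,047.20 = 1.2608.
Combined leverage = 1.8493 × 1.2608 = 2.3316.

2.33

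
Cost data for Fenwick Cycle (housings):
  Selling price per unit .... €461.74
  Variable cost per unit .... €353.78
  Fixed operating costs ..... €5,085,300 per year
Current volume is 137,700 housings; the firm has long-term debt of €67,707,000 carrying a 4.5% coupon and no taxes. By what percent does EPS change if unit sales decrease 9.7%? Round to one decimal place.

-21.4%

Contribution at this volume is 137,700 × €107.96 = €14,866,092.00.
Subtracting fixed costs: EBIT = €14,866,092.00 − €5,085,300 = €9,780,792.00.
After interest of €3,046,815.00, pre-tax earnings = €6,733,977.00.
DCL = total CM / (EBIT − I) = €14,866,092.00 / €6,733,977.00 = 2.2076.
%ΔEPS = DCL × %ΔSales = 2.2076 × -9.7% = -21.4%.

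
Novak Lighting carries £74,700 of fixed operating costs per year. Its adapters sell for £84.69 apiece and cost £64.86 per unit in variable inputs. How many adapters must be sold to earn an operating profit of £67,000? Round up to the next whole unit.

Each unit contributes £84.69 − £64.86 = £19.83.
Required volume = (fixed costs + target profit) ÷ CM = (£74,700 + £67,000) ÷ £19.83 = 7,145.74, so 7,146 adapters.

7,146 adapters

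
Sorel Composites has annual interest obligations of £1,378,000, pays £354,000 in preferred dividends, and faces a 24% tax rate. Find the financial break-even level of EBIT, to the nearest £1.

Grossing the preferred dividend up to pre-tax terms: £354,000 / (1 − 0.24) = £465,789.47.
EPS = 0 when EBIT covers interest plus the pre-tax preferred burden: £1,378,000 + £465,789.47 = £1,843,789.47.

£1,843,789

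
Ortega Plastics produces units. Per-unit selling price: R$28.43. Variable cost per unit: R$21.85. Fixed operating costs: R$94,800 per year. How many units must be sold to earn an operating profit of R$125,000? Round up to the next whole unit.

Each unit contributes R$28.43 − R$21.85 = R$6.58.
Required volume = (fixed costs + target profit) ÷ CM = (R$94,800 + R$125,000) ÷ R$6.58 = 33,404.26, so 33,405 units.

33,405 units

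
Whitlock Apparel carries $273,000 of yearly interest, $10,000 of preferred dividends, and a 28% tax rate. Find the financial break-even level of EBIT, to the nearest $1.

$286,889

Preferred dividends are paid after tax, so their pre-tax equivalent is $10,000 ÷ (1 − 0.28) = $13,888.89.
Financial break-even EBIT = interest + D_p ÷ (1 − t) = $273,000 + $13,888.89 = $286,888.89.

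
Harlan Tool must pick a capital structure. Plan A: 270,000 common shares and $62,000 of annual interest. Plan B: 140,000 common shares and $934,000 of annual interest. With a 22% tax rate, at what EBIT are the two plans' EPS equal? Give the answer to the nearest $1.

$1,873,077

At indifference, (EBIT − 62,000)(1 − t)/270,000 = (EBIT − 934,000)(1 − t)/140,000.
Cancelling (1 − t) and cross-multiplying: 140,000·(EBIT − 62,000) = 270,000·(EBIT − 934,000).
EBIT × (270,000 − 140,000) = 934,000 × 270,000 − 62,000 × 140,000 = 243,500,000,000, so EBIT = 243,500,000,000 ÷ 130,000 = 1,873,076.92.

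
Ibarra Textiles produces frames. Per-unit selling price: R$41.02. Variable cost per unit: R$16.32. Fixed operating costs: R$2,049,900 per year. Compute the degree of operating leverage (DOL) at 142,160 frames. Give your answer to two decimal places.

Total contribution margin = 142,160 × R$24.70 = R$3,511,352.00.
Operating income = contribution − fixed costs = R$3,511,352.00 − R$2,049,900 = R$1,461,452.00.
So DOL = total CM / EBIT = R$3,511,352.00 / R$1,461,452.00 = 2.4026.

2.40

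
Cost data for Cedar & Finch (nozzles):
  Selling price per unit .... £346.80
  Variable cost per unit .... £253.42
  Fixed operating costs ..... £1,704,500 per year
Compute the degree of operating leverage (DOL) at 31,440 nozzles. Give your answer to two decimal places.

2.38

At 31,440 units, contribution = 31,440 × £93.38 = £2,935,867.20.
EBIT = £2,935,867.20 − £1,704,500 = £1,231,367.20.
So DOL = total CM / EBIT = £2,935,867.20 / £1,231,367.20 = 2.3842.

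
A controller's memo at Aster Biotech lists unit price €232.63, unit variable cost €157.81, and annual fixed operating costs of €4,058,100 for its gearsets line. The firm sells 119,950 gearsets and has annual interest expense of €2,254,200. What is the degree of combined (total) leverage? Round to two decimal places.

3.37

At 119,950 units, contribution = 119,950 × €74.82 = €8,974,659.00.
Subtracting fixed costs: EBIT = €8,974,659.00 − €4,058,100 = €4,916,559.00. Interest = €2,254,200.00, so EBIT − I = €2,662,359.00.
Degree of total leverage = total CM / (EBIT − interest) = €8,974,659.00 / €2,662,359.00 = 3.3709.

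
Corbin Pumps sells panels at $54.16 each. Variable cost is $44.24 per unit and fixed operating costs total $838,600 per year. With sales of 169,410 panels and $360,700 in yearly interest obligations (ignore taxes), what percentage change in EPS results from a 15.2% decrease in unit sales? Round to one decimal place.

-53.1%

Contribution at this volume is 169,410 × $9.92 = $1,680,547.20.
EBIT = $1,680,547.20 − $838,600 = $841,947.20.
Interest = $360,700.00, so EBIT − I = $481,247.20.
Degree of combined leverage = contribution ÷ (EBIT − I) = $1,680,547.20 ÷ $481,247.20 = 3.4921.
%ΔEPS = DCL × %ΔSales = 3.4921 × -15.2% = -53.1%.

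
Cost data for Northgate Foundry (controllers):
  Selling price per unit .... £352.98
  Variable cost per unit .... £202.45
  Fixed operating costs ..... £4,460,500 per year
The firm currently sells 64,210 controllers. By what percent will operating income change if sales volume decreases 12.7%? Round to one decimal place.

-23.6%

At 64,210 units, contribution = 64,210 × £150.53 = £9,665,531.30.
EBIT = £9,665,531.30 − £4,460,500 = £5,205,031.30.
DOL = contribution ÷ EBIT = £9,665,531.30 ÷ £5,205,031.30 = 1.8570.
Operating income changes by 1.8570 × -12.7% = -23.6%.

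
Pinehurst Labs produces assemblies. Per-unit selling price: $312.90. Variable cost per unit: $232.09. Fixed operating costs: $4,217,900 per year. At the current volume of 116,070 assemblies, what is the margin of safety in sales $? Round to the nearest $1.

$19,986,402

Unit CM = price − variable cost = $312.90 − $232.09 = $80.81. Break-even units = $4,217,900 ÷ $80.81 = 52,195.27; break-even revenue = 52,195.27 × $312.90 = $16,331,900.88.
Actual sales revenue = 116,070 × $312.90 = $36,318,303.00.
Margin of safety = $36,318,303.00 − $16,331,900.88 = $19,986,402.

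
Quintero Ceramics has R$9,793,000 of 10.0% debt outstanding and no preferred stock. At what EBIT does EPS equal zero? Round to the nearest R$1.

R$979,300

Annual interest = 10.0% × R$9,793,000 = R$979,300.00.
With no preferred dividends, EPS = 0 when EBIT exactly covers interest, so the financial break-even EBIT is R$979,300.00.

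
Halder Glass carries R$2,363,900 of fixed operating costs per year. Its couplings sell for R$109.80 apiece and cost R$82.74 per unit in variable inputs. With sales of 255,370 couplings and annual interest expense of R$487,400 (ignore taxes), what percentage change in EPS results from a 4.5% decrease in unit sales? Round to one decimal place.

-7.7%

Total contribution margin = 255,370 × R$27.06 = R$6,910,312.20.
Subtracting fixed costs: EBIT = R$6,910,312.20 − R$2,363,900 = R$4,546,412.20.
After interest of R$487,400.00, pre-tax earnings = R$4,059,012.20.
Degree of combined leverage = contribution ÷ (EBIT − I) = R$6,910,312.20 ÷ R$4,059,012.20 = 1.7025.
EPS therefore changes by 1.7025 × (-4.5%) = -7.7%.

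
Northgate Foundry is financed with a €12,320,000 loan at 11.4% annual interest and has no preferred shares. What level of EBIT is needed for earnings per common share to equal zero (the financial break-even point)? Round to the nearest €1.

Annual interest = 11.4% × €12,320,000 = €1,404,480.00.
With no preferred dividends, EPS = 0 when EBIT exactly covers interest, so the financial break-even EBIT is €1,404,480.00.

€1,404,480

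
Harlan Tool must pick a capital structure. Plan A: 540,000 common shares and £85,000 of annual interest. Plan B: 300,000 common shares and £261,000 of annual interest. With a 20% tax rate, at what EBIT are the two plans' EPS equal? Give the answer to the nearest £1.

At indifference, (EBIT − 85,000)(1 − t)/540,000 = (EBIT − 261,000)(1 − t)/300,000.
The (1 − t) factor cancels: (EBIT − 85,000) × 300,000 = (EBIT − 261,000) × 540,000.
EBIT × (540,000 − 300,000) = 261,000 × 540,000 − 85,000 × 300,000 = 115,440,000,000, so EBIT = 115,440,000,000 ÷ 240,000 = 481,000.00.

£481,000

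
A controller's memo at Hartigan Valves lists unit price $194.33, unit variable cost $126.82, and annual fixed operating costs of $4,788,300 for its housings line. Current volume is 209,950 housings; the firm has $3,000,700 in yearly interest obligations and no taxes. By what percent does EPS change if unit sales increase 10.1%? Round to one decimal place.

Contribution at this volume is 209,950 × $67.51 = $14,173,724.50.
Operating income = contribution − fixed costs = $14,173,724.50 − $4,788,300 = $9,385,424.50.
After interest of $3,000,700.00, pre-tax earnings = $6,384,724.50.
DCL = total CM / (EBIT − I) = $14,173,724.50 / $6,384,724.50 = 2.2199.
%ΔEPS = DCL × %ΔSales = 2.2199 × +10.1% = +22.4%.

+22.4%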